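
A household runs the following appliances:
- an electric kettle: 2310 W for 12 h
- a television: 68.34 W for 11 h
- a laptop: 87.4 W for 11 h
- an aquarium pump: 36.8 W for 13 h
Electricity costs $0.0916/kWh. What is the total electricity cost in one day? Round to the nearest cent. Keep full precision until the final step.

$2.74

electric kettle: 2310 W × 12 h = 27,720 Wh = 27.72 kWh
television: 68.34 W × 11 h = 752 Wh = 0.7517 kWh
laptop: 87.4 W × 11 h = 961 Wh = 0.9614 kWh
aquarium pump: 36.8 W × 13 h = 478 Wh = 0.4784 kWh
Total energy = 27.72 + 0.7517 + 0.9614 + 0.4784 = 29.91 kWh
Cost = 29.91 kWh × $0.0916 = $2.74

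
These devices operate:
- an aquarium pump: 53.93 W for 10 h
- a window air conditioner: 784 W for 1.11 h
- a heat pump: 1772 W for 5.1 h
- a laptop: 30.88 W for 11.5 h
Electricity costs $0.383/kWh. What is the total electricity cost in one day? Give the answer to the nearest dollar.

aquarium pump: 53.93 W × 10 h = 539 Wh = 0.5393 kWh
window air conditioner: 784 W × 1.11 h = 870 Wh = 0.8702 kWh
heat pump: 1772 W × 5.1 h = 9,037 Wh = 9.037 kWh
laptop: 30.88 W × 11.5 h = 355 Wh = 0.3551 kWh
Total energy = 0.5393 + 0.8702 + 9.037 + 0.3551 = 10.8 kWh
Cost = 10.8 kWh × $0.383 = $4.14 ≈ $4

$4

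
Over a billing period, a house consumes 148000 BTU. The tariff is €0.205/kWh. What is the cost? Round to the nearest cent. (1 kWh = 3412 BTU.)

€8.89

148000 BTU × (0.00029308 kWh/BTU) = 43.38 kWh
Cost = 43.38 kWh × €0.205/kWh = €8.89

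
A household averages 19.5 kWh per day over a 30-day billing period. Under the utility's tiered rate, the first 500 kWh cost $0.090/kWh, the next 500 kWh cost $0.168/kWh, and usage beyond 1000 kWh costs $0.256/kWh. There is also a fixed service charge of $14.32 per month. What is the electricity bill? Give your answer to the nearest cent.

$73.60

Usage = 19.5 kWh/day × 30 days = 585 kWh
First 500 kWh × $0.090 = $45.00
Next 85 kWh × $0.168 = $14.28
Remaining tier: 0 kWh (not reached)
Energy charge = $59.28; + service $14.32 = $73.60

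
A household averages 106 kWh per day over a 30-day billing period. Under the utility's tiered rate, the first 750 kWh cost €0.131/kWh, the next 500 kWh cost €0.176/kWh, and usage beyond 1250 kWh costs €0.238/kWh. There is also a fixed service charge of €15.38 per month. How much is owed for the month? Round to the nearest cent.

€660.97

Usage = 106 kWh/day × 30 days = 3180 kWh
First 750 kWh × €0.131 = €98.25
Next 500 kWh × €0.176 = €88.00
Remaining 1930 kWh × €0.238 = €459.34
Energy charge = €645.59; + service €15.38 = €660.97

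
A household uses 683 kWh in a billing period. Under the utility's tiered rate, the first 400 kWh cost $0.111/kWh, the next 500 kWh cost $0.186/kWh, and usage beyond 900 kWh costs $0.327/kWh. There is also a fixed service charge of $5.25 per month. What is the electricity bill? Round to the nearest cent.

First 400 kWh × $0.111 = $44.40
Next 283 kWh × $0.186 = $52.64
Remaining tier: 0 kWh (not reached)
Energy charge = $97.04; + service $5.25 = $102.29

$102.29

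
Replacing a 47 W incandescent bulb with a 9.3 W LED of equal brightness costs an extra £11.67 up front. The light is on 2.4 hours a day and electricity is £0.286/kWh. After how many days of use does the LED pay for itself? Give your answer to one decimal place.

451.0 days

Power saved = 47 − 9.3 = 37.7 W
Daily energy saved = 37.7 W × 2.4 h = 90.48 Wh = 0.09048 kWh
Daily savings = 0.09048 × £0.286 = £0.0259
Payback = £11.67 / £0.0259 per day = 451 days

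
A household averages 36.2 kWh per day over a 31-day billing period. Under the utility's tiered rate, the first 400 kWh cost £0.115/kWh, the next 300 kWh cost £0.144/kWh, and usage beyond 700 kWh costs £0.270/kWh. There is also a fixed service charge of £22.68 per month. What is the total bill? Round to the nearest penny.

Usage = 36.2 kWh/day × 31 days = 1122.2 kWh
First 400 kWh × £0.115 = £46.00
Next 300 kWh × £0.144 = £43.20
Remaining 422.2 kWh × £0.270 = £113.99
Energy charge = £203.19; + service £22.68 = £225.87

£225.87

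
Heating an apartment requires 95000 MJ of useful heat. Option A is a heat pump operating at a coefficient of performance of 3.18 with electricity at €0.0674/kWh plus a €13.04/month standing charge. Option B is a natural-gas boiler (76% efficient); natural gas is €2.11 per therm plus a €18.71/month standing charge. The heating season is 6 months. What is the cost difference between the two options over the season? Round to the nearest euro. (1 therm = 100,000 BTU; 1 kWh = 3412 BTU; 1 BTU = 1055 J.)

Heat load = 95000 MJ = 95,000,000,000 J / 1055 = 90,047,393 BTU
Gas: input = 90,047,393 / 0.76 = 118,483,412 BTU = 1,185 therm → 1,185 × €2.11 = €2,500.00; + 6 × €18.71 standing = €2,612.26
Heat pump: 90,047,393 BTU / 3412 = 26,390 kWh heat; / 3.18 = 8,299 kWh in → × €0.0674 = €559.36; + 6 × €13.04 standing = €637.60
Difference = |€2,612.26 − €637.60| = €1,974.66 ≈ €1975

€1975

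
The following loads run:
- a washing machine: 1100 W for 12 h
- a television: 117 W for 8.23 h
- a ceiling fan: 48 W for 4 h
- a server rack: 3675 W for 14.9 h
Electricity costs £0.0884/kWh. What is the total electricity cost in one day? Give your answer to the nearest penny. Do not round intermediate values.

washing machine: 1100 W × 12 h = 13,200 Wh = 13.2 kWh
television: 117 W × 8.23 h = 963 Wh = 0.9629 kWh
ceiling fan: 48 W × 4 h = 192 Wh = 0.192 kWh
server rack: 3675 W × 14.9 h = 54,758 Wh = 54.76 kWh
Total energy = 13.2 + 0.9629 + 0.192 + 54.76 = 69.11 kWh
Cost = 69.11 kWh × £0.0884 = £6.11

£6.11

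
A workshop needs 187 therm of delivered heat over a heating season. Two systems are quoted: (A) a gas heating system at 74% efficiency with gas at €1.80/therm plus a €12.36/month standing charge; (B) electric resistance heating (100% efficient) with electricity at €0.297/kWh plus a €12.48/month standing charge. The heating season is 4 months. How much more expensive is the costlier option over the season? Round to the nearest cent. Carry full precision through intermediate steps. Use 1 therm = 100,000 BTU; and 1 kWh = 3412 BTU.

Heat load = 187 therm × 100,000 = 18,700,000 BTU
Gas: input = 18,700,000 / 0.74 = 25,270,270 BTU = 252.7 therm → 252.7 × €1.80 = €454.86; + 4 × €12.36 standing = €504.30
Electric: 18,700,000 BTU / 3412 = 5,481 kWh → × €0.297 = €1,627.75; + 4 × €12.48 standing = €1,677.67
Difference = |€504.30 − €1,677.67| = €1,173.37

€1173.37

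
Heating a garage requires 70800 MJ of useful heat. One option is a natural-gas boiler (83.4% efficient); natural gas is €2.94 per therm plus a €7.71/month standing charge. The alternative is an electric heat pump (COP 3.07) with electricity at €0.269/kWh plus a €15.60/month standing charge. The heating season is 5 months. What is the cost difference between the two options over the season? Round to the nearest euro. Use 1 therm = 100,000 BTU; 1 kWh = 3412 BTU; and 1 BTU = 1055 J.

€603

Heat load = 70800 MJ = 70,800,000,000 J / 1055 = 67,109,005 BTU
Gas: input = 67,109,005 / 0.834 = 80,466,433 BTU = 804.7 therm → 804.7 × €2.94 = €2,365.71; + 5 × €7.71 standing = €2,404.26
Heat pump: 67,109,005 BTU / 3412 = 19,670 kWh heat; / 3.07 = 6,407 kWh in → × €0.269 = €1,723.40; + 5 × €15.60 standing = €1,801.40
Difference = |€2,404.26 − €1,801.40| = €602.86 ≈ €603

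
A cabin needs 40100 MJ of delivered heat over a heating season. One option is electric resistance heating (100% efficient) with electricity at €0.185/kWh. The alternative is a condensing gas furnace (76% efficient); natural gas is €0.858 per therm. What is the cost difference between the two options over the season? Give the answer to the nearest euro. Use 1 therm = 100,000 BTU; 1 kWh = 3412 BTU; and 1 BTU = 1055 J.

€1632

Heat load = 40100 MJ = 40,100,000,000 J / 1055 = 38,009,479 BTU
Gas: input = 38,009,479 / 0.76 = 50,012,472 BTU = 500.1 therm → 500.1 × €0.858 = €429.11
Electric: 38,009,479 BTU / 3412 = 11,140 kWh → × €0.185 = €2,060.89
Difference = |€429.11 − €2,060.89| = €1,631.78 ≈ €1632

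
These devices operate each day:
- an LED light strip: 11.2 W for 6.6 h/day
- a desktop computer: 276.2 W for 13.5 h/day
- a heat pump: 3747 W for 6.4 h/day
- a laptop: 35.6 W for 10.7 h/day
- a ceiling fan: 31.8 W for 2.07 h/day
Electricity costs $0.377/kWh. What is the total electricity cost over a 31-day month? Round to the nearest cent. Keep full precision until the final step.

$329.93

LED light strip: 11.2 W × 6.6 h × 31 d = 2,292 Wh = 2.292 kWh
desktop computer: 276.2 W × 13.5 h × 31 d = 115,590 Wh = 115.6 kWh
heat pump: 3747 W × 6.4 h × 31 d = 743,405 Wh = 743.4 kWh
laptop: 35.6 W × 10.7 h × 31 d = 11,809 Wh = 11.81 kWh
ceiling fan: 31.8 W × 2.07 h × 31 d = 2,041 Wh = 2.041 kWh
Total energy = 2.292 + 115.6 + 743.4 + 11.81 + 2.041 = 875.1 kWh
Cost = 875.1 kWh × $0.377 = $329.93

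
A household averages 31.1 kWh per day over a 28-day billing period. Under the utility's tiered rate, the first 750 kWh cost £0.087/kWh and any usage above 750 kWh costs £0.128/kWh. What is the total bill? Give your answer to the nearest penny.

£80.71

Usage = 31.1 kWh/day × 28 days = 870.8 kWh
First 750 kWh × £0.087 = £65.25
Remaining 120.8 kWh × £0.128 = £15.46
Total = £80.71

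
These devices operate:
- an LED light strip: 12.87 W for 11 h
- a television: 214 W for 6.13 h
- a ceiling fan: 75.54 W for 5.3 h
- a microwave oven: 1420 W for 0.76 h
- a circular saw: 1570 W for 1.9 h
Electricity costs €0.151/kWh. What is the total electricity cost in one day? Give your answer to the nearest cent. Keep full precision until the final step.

LED light strip: 12.87 W × 11 h = 142 Wh = 0.1416 kWh
television: 214 W × 6.13 h = 1,312 Wh = 1.312 kWh
ceiling fan: 75.54 W × 5.3 h = 400 Wh = 0.4004 kWh
microwave oven: 1420 W × 0.76 h = 1,079 Wh = 1.079 kWh
circular saw: 1570 W × 1.9 h = 2,983 Wh = 2.983 kWh
Total energy = 0.1416 + 1.312 + 0.4004 + 1.079 + 2.983 = 5.916 kWh
Cost = 5.916 kWh × €0.151 = €0.89

€0.89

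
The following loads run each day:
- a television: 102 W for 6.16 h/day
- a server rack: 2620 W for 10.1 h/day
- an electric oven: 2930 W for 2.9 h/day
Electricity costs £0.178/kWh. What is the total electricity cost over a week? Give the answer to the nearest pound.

television: 102 W × 6.16 h × 7 d = 4,398 Wh = 4.398 kWh
server rack: 2620 W × 10.1 h × 7 d = 185,234 Wh = 185.2 kWh
electric oven: 2930 W × 2.9 h × 7 d = 59,479 Wh = 59.48 kWh
Total energy = 4.398 + 185.2 + 59.48 = 249.1 kWh
Cost = 249.1 kWh × £0.178 = £44.34 ≈ £44

£44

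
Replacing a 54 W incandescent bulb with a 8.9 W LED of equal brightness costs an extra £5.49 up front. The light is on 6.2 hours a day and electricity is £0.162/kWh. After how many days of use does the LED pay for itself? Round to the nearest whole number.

121 days

Power saved = 54 − 8.9 = 45.1 W
Daily energy saved = 45.1 W × 6.2 h = 279.6 Wh = 0.27962 kWh
Daily savings = 0.27962 × £0.162 = £0.0453
Payback = £5.49 / £0.0453 per day = 121.2 days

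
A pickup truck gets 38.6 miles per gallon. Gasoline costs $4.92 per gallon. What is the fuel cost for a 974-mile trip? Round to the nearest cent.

Fuel = 974 mi / 38.6 mpg = 25.23 gal
Cost = 25.23 gal × $4.92/gal = $124.15

$124.15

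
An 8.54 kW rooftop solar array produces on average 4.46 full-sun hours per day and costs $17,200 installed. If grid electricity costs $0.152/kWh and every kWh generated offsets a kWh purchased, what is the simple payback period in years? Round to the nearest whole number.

8 years

Daily generation = 8.54 kW × 4.46 h = 38.09 kWh
Annual generation = 38.09 × 365 = 13902 kWh
Annual savings = 13902 × $0.152 = $2,113.14
Payback = $17,200 / $2,113.14 = 8.14 years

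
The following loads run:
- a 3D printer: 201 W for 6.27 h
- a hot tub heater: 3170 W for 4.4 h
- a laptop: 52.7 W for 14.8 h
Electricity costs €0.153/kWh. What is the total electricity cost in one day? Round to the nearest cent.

€2.45

3D printer: 201 W × 6.27 h = 1,260 Wh = 1.26 kWh
hot tub heater: 3170 W × 4.4 h = 13,948 Wh = 13.95 kWh
laptop: 52.7 W × 14.8 h = 780 Wh = 0.78 kWh
Total energy = 1.26 + 13.95 + 0.78 = 15.99 kWh
Cost = 15.99 kWh × €0.153 = €2.45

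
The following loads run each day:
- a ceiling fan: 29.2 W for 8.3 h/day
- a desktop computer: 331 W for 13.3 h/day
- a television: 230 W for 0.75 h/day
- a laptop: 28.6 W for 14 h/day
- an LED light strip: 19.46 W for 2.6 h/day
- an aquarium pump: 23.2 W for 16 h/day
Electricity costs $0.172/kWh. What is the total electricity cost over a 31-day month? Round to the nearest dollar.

$30

ceiling fan: 29.2 W × 8.3 h × 31 d = 7,513 Wh = 7.513 kWh
desktop computer: 331 W × 13.3 h × 31 d = 136,471 Wh = 136.5 kWh
television: 230 W × 0.75 h × 31 d = 5,348 Wh = 5.348 kWh
laptop: 28.6 W × 14 h × 31 d = 12,412 Wh = 12.41 kWh
LED light strip: 19.46 W × 2.6 h × 31 d = 1,568 Wh = 1.568 kWh
aquarium pump: 23.2 W × 16 h × 31 d = 11,507 Wh = 11.51 kWh
Total energy = 7.513 + 136.5 + 5.348 + 12.41 + 1.568 + 11.51 = 174.8 kWh
Cost = 174.8 kWh × $0.172 = $30.07 ≈ $30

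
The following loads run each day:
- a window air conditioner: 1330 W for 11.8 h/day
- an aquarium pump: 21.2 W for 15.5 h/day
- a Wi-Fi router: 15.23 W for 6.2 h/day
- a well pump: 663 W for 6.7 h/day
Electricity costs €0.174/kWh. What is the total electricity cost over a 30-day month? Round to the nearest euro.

window air conditioner: 1330 W × 11.8 h × 30 d = 470,820 Wh = 470.8 kWh
aquarium pump: 21.2 W × 15.5 h × 30 d = 9,858 Wh = 9.858 kWh
Wi-Fi router: 15.23 W × 6.2 h × 30 d = 2,833 Wh = 2.833 kWh
well pump: 663 W × 6.7 h × 30 d = 133,263 Wh = 133.3 kWh
Total energy = 470.8 + 9.858 + 2.833 + 133.3 = 616.8 kWh
Cost = 616.8 kWh × €0.174 = €107.32 ≈ €107

€107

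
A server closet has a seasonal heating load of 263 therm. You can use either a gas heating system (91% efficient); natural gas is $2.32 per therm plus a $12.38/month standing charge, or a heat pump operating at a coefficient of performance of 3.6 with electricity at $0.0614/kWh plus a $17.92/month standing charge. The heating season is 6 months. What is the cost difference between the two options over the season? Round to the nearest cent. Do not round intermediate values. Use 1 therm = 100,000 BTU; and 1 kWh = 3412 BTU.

Heat load = 263 therm × 100,000 = 26,300,000 BTU
Gas: input = 26,300,000 / 0.91 = 28,901,099 BTU = 289 therm → 289 × $2.32 = $670.51; + 6 × $12.38 standing = $744.79
Heat pump: 26,300,000 BTU / 3412 = 7,708 kWh heat; / 3.6 = 2,141 kWh in → × $0.0614 = $131.47; + 6 × $17.92 standing = $238.99
Difference = |$744.79 − $238.99| = $505.80

$505.80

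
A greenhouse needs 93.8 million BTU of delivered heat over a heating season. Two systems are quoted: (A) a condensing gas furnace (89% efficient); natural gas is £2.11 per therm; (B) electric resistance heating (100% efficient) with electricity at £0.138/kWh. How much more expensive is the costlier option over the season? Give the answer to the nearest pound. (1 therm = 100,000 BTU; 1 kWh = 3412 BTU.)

£1570

Heat load = 93.8 × 10⁶ BTU = 93,800,000 BTU
Gas: input = 93,800,000 / 0.89 = 105,393,258 BTU = 1,054 therm → 1,054 × £2.11 = £2,223.80
Electric: 93,800,000 BTU / 3412 = 27,490 kWh → × £0.138 = £3,793.79
Difference = |£2,223.80 − £3,793.79| = £1,569.99 ≈ £1570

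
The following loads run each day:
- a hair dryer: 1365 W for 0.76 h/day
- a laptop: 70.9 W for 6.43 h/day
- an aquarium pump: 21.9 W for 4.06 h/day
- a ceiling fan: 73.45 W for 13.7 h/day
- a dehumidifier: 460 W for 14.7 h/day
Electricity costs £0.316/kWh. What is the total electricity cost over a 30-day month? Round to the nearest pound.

hair dryer: 1365 W × 0.76 h × 30 d = 31,122 Wh = 31.12 kWh
laptop: 70.9 W × 6.43 h × 30 d = 13,677 Wh = 13.68 kWh
aquarium pump: 21.9 W × 4.06 h × 30 d = 2,667 Wh = 2.667 kWh
ceiling fan: 73.45 W × 13.7 h × 30 d = 30,188 Wh = 30.19 kWh
dehumidifier: 460 W × 14.7 h × 30 d = 202,860 Wh = 202.9 kWh
Total energy = 31.12 + 13.68 + 2.667 + 30.19 + 202.9 = 280.5 kWh
Cost = 280.5 kWh × £0.316 = £88.64 ≈ £89

£89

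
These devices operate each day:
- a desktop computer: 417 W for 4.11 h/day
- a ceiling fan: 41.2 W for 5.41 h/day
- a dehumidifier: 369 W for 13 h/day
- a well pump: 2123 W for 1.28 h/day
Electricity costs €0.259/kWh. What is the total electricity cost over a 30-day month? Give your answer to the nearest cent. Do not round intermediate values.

€73.44

desktop computer: 417 W × 4.11 h × 30 d = 51,416 Wh = 51.42 kWh
ceiling fan: 41.2 W × 5.41 h × 30 d = 6,687 Wh = 6.687 kWh
dehumidifier: 369 W × 13 h × 30 d = 143,910 Wh = 143.9 kWh
well pump: 2123 W × 1.28 h × 30 d = 81,523 Wh = 81.52 kWh
Total energy = 51.42 + 6.687 + 143.9 + 81.52 = 283.5 kWh
Cost = 283.5 kWh × €0.259 = €73.44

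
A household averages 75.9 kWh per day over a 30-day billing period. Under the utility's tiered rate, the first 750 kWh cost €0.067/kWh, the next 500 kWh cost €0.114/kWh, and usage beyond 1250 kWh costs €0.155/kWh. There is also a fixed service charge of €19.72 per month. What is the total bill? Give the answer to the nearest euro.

Usage = 75.9 kWh/day × 30 days = 2277 kWh
First 750 kWh × €0.067 = €50.25
Next 500 kWh × €0.114 = €57.00
Remaining 1027 kWh × €0.155 = €159.19
Energy charge = €266.44; + service €19.72 = €286.15 ≈ €286

€286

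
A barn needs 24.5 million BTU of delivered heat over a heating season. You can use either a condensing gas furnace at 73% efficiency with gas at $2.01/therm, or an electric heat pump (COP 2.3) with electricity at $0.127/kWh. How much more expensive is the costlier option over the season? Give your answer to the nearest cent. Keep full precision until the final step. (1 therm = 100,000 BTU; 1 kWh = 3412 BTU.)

$278.10

Heat load = 24.5 × 10⁶ BTU = 24,500,000 BTU
Gas: input = 24,500,000 / 0.73 = 33,561,644 BTU = 335.6 therm → 335.6 × $2.01 = $674.59
Heat pump: 24,500,000 BTU / 3412 = 7,181 kWh heat; / 2.3 = 3,122 kWh in → × $0.127 = $396.49
Difference = |$674.59 − $396.49| = $278.10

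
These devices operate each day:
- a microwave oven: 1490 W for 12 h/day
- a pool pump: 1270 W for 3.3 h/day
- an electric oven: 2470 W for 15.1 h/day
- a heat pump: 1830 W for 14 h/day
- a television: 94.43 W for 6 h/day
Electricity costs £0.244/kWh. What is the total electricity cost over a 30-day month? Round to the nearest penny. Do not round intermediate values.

microwave oven: 1490 W × 12 h × 30 d = 536,400 Wh = 536.4 kWh
pool pump: 1270 W × 3.3 h × 30 d = 125,730 Wh = 125.7 kWh
electric oven: 2470 W × 15.1 h × 30 d = 1,118,910 Wh = 1,119 kWh
heat pump: 1830 W × 14 h × 30 d = 768,600 Wh = 768.6 kWh
television: 94.43 W × 6 h × 30 d = 16,997 Wh = 17 kWh
Total energy = 536.4 + 125.7 + 1,119 + 768.6 + 17 = 2,567 kWh
Cost = 2,567 kWh × £0.244 = £626.26

£626.26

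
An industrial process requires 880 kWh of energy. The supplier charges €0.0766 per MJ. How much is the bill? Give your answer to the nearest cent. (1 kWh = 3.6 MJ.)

880 kWh × (3.6 MJ/kWh) = 3,168 MJ
Cost = 3,168 MJ × €0.0766/MJ = €242.67

€242.67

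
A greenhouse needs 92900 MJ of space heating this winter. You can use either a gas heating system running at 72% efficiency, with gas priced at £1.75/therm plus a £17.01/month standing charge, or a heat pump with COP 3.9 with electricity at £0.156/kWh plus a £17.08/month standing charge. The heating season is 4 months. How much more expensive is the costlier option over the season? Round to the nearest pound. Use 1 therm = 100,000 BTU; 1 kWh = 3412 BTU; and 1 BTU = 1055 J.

£1108

Heat load = 92900 MJ = 92,900,000,000 J / 1055 = 88,056,872 BTU
Gas: input = 88,056,872 / 0.72 = 122,301,211 BTU = 1,223 therm → 1,223 × £1.75 = £2,140.27; + 4 × £17.01 standing = £2,208.31
Heat pump: 88,056,872 BTU / 3412 = 25,810 kWh heat; / 3.9 = 6,617 kWh in → × £0.156 = £1,032.32; + 4 × £17.08 standing = £1,100.64
Difference = |£2,208.31 − £1,100.64| = £1,107.67 ≈ £1108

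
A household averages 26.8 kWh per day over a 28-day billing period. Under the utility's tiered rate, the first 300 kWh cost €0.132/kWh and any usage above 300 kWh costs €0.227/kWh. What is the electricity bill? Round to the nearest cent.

€141.84

Usage = 26.8 kWh/day × 28 days = 750.4 kWh
First 300 kWh × €0.132 = €39.60
Remaining 450.4 kWh × €0.227 = €102.24
Total = €141.84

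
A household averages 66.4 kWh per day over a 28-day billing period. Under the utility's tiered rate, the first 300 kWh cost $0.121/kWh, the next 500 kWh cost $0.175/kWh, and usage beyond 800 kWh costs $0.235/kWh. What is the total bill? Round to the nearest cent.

$372.71

Usage = 66.4 kWh/day × 28 days = 1859.2 kWh
First 300 kWh × $0.121 = $36.30
Next 500 kWh × $0.175 = $87.50
Remaining 1059.2 kWh × $0.235 = $248.91
Total = $372.71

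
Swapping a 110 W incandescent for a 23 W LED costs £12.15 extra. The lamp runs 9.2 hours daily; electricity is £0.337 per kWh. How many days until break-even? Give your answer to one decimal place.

45.0 days

Power saved = 110 − 23 = 87 W
Daily energy saved = 87 W × 9.2 h = 800.4 Wh = 0.8004 kWh
Daily savings = 0.8004 × £0.337 = £0.2697
Payback = £12.15 / £0.2697 per day = 45.04 days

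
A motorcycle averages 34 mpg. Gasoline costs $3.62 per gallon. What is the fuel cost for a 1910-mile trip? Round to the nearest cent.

Fuel = 1910 mi / 34 mpg = 56.18 gal
Cost = 56.18 gal × $3.62/gal = $203.36

$203.36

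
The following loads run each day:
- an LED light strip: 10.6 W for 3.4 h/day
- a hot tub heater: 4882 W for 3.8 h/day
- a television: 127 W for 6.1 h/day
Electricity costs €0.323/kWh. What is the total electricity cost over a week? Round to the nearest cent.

LED light strip: 10.6 W × 3.4 h × 7 d = 252 Wh = 0.2523 kWh
hot tub heater: 4882 W × 3.8 h × 7 d = 129,861 Wh = 129.9 kWh
television: 127 W × 6.1 h × 7 d = 5,423 Wh = 5.423 kWh
Total energy = 0.2523 + 129.9 + 5.423 = 135.5 kWh
Cost = 135.5 kWh × €0.323 = €43.78

€43.78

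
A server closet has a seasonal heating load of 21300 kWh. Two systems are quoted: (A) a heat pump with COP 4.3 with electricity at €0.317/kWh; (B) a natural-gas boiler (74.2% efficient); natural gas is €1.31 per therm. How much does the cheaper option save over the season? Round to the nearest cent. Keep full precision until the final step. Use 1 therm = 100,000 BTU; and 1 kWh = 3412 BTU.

Heat load = 21300 kWh × 3412 = 72,675,600 BTU
Gas: input = 72,675,600 / 0.742 = 97,945,553 BTU = 979.5 therm → 979.5 × €1.31 = €1,283.09
Heat pump: 72,675,600 BTU / 3412 = 21,300 kWh heat; / 4.3 = 4,953 kWh in → × €0.317 = €1,570.26
Difference = |€1,283.09 − €1,570.26| = €287.17

€287.17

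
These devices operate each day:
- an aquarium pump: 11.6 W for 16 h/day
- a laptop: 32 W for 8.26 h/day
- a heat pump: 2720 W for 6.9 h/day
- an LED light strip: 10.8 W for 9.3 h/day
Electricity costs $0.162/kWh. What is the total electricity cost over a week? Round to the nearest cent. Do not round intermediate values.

aquarium pump: 11.6 W × 16 h × 7 d = 1,299 Wh = 1.299 kWh
laptop: 32 W × 8.26 h × 7 d = 1,850 Wh = 1.85 kWh
heat pump: 2720 W × 6.9 h × 7 d = 131,376 Wh = 131.4 kWh
LED light strip: 10.8 W × 9.3 h × 7 d = 703 Wh = 0.7031 kWh
Total energy = 1.299 + 1.85 + 131.4 + 0.7031 = 135.2 kWh
Cost = 135.2 kWh × $0.162 = $21.91

$21.91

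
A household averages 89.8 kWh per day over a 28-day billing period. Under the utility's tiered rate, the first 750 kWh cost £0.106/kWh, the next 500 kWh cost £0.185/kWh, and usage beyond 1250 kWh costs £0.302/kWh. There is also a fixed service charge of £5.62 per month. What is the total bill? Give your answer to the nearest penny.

£559.47

Usage = 89.8 kWh/day × 28 days = 2514.4 kWh
First 750 kWh × £0.106 = £79.50
Next 500 kWh × £0.185 = £92.50
Remaining 1264.4 kWh × £0.302 = £381.85
Energy charge = £553.85; + service £5.62 = £559.47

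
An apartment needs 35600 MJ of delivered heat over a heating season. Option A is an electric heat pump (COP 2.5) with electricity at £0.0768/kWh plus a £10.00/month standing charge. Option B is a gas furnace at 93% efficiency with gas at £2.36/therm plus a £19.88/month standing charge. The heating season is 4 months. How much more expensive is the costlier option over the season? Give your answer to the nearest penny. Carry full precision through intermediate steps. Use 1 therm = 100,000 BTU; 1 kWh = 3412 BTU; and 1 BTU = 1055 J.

Heat load = 35600 MJ = 35,600,000,000 J / 1055 = 33,744,076 BTU
Gas: input = 33,744,076 / 0.93 = 36,283,953 BTU = 362.8 therm → 362.8 × £2.36 = £856.30; + 4 × £19.88 standing = £935.82
Heat pump: 33,744,076 BTU / 3412 = 9,890 kWh heat; / 2.5 = 3,956 kWh in → × £0.0768 = £303.82; + 4 × £10.00 standing = £343.82
Difference = |£935.82 − £343.82| = £592.01

£592.01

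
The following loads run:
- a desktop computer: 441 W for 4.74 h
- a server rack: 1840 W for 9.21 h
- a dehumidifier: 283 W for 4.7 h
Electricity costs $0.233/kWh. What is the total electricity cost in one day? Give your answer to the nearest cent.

$4.75

desktop computer: 441 W × 4.74 h = 2,090 Wh = 2.09 kWh
server rack: 1840 W × 9.21 h = 16,946 Wh = 16.95 kWh
dehumidifier: 283 W × 4.7 h = 1,330 Wh = 1.33 kWh
Total energy = 2.09 + 16.95 + 1.33 = 20.37 kWh
Cost = 20.37 kWh × $0.233 = $4.75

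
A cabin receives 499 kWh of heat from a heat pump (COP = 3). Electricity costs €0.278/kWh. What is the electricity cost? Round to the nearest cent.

Electrical input = 499 kWh / 3 = 166.3 kWh
Cost = 166.3 × €0.278/kWh = €46.24

€46.24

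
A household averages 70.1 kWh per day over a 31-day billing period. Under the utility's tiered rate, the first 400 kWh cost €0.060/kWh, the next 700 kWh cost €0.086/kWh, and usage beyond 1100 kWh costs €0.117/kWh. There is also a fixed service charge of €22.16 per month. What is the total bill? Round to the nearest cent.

Usage = 70.1 kWh/day × 31 days = 2173.1 kWh
First 400 kWh × €0.060 = €24.00
Next 700 kWh × €0.086 = €60.20
Remaining 1073.1 kWh × €0.117 = €125.55
Energy charge = €209.75; + service €22.16 = €231.91

€231.91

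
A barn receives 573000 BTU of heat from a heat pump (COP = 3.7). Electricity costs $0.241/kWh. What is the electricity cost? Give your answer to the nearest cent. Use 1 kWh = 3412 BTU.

Heat delivered = 573,000 BTU / 3412 = 167.9 kWh
Electrical input = 167.9 kWh / 3.7 = 45.39 kWh
Cost = 45.39 × $0.241/kWh = $10.94

$10.94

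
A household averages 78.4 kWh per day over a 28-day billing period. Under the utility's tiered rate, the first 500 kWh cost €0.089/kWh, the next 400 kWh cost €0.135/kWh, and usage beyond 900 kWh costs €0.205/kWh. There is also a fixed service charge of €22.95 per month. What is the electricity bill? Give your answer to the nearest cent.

Usage = 78.4 kWh/day × 28 days = 2195.2 kWh
First 500 kWh × €0.089 = €44.50
Next 400 kWh × €0.135 = €54.00
Remaining 1295.2 kWh × €0.205 = €265.52
Energy charge = €364.02; + service €22.95 = €386.97

€386.97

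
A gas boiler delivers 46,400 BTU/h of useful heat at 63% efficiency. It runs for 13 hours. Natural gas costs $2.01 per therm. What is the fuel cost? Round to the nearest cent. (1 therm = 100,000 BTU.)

Heat delivered = 46,400 BTU/h × 13 h = 603,200 BTU
Gas input = 603,200 / 0.63 = 957,460 BTU
= 957,460 / 100,000 = 9.575 therm
Cost = 9.575 × $2.01/therm = $19.24

$19.24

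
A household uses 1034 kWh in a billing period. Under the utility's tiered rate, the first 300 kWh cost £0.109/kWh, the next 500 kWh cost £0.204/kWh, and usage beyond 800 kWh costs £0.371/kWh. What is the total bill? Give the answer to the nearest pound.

First 300 kWh × £0.109 = £32.70
Next 500 kWh × £0.204 = £102.00
Remaining 234 kWh × £0.371 = £86.81
Total = £221.51 ≈ £222

£222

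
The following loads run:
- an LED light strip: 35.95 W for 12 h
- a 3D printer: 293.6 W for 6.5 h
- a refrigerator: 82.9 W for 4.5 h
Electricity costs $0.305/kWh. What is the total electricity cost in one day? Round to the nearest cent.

LED light strip: 35.95 W × 12 h = 431 Wh = 0.4314 kWh
3D printer: 293.6 W × 6.5 h = 1,908 Wh = 1.908 kWh
refrigerator: 82.9 W × 4.5 h = 373 Wh = 0.373 kWh
Total energy = 0.4314 + 1.908 + 0.373 = 2.713 kWh
Cost = 2.713 kWh × $0.305 = $0.83

$0.83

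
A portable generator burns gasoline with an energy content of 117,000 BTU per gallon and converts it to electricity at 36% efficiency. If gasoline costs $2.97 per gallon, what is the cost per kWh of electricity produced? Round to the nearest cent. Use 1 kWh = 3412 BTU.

$0.24

Electrical output per gallon = 117,000 BTU × 0.36 / 3412 BTU/kWh = 12.34 kWh
Cost per kWh = $2.97 / 12.34 kWh = $0.241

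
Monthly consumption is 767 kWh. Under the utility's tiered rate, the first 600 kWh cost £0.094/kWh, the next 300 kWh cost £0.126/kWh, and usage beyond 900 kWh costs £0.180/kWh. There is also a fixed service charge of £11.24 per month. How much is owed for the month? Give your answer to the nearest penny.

First 600 kWh × £0.094 = £56.40
Next 167 kWh × £0.126 = £21.04
Remaining tier: 0 kWh (not reached)
Energy charge = £77.44; + service £11.24 = £88.68

£88.68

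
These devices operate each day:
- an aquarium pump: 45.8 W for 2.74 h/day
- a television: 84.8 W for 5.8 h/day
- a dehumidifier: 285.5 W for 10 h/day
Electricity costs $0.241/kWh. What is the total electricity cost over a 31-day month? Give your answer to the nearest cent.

$25.94

aquarium pump: 45.8 W × 2.74 h × 31 d = 3,890 Wh = 3.89 kWh
television: 84.8 W × 5.8 h × 31 d = 15,247 Wh = 15.25 kWh
dehumidifier: 285.5 W × 10 h × 31 d = 88,505 Wh = 88.5 kWh
Total energy = 3.89 + 15.25 + 88.5 = 107.6 kWh
Cost = 107.6 kWh × $0.241 = $25.94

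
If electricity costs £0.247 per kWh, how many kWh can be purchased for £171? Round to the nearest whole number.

£171 / £0.247 per kWh = 692.3 kWh

692 kWh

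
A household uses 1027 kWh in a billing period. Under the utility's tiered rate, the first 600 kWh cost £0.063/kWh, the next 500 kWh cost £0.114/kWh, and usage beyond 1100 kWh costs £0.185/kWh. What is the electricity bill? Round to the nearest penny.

£86.48

First 600 kWh × £0.063 = £37.80
Next 427 kWh × £0.114 = £48.68
Remaining tier: 0 kWh (not reached)
Total = £86.48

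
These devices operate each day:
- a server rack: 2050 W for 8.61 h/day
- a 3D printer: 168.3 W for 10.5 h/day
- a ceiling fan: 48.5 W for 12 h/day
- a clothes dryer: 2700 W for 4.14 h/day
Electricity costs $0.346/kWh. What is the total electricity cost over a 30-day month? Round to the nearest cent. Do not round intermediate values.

server rack: 2050 W × 8.61 h × 30 d = 529,515 Wh = 529.5 kWh
3D printer: 168.3 W × 10.5 h × 30 d = 53,014 Wh = 53.01 kWh
ceiling fan: 48.5 W × 12 h × 30 d = 17,460 Wh = 17.46 kWh
clothes dryer: 2700 W × 4.14 h × 30 d = 335,340 Wh = 335.3 kWh
Total energy = 529.5 + 53.01 + 17.46 + 335.3 = 935.3 kWh
Cost = 935.3 kWh × $0.346 = $323.62

$323.62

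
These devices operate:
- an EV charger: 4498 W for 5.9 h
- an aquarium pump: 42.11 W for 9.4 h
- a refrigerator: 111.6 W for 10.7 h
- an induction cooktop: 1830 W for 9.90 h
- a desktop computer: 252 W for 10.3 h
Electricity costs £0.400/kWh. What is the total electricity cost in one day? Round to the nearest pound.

£20

EV charger: 4498 W × 5.9 h = 26,538 Wh = 26.54 kWh
aquarium pump: 42.11 W × 9.4 h = 396 Wh = 0.3958 kWh
refrigerator: 111.6 W × 10.7 h = 1,194 Wh = 1.194 kWh
induction cooktop: 1830 W × 9.90 h = 18,117 Wh = 18.12 kWh
desktop computer: 252 W × 10.3 h = 2,596 Wh = 2.596 kWh
Total energy = 26.54 + 0.3958 + 1.194 + 18.12 + 2.596 = 48.84 kWh
Cost = 48.84 kWh × £0.400 = £19.54 ≈ £20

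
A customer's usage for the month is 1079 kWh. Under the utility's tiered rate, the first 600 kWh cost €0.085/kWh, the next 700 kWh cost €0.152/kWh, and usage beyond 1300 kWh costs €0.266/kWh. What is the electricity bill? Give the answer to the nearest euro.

€124

First 600 kWh × €0.085 = €51.00
Next 479 kWh × €0.152 = €72.81
Remaining tier: 0 kWh (not reached)
Total = €123.81 ≈ €124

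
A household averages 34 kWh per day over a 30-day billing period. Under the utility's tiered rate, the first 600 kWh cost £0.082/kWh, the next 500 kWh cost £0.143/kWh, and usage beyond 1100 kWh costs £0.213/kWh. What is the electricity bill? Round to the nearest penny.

Usage = 34 kWh/day × 30 days = 1020 kWh
First 600 kWh × £0.082 = £49.20
Next 420 kWh × £0.143 = £60.06
Remaining tier: 0 kWh (not reached)
Total = £109.26

£109.26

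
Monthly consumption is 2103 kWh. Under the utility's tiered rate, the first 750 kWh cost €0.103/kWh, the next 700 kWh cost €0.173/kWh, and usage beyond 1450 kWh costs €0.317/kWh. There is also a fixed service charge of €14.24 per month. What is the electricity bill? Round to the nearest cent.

€419.59

First 750 kWh × €0.103 = €77.25
Next 700 kWh × €0.173 = €121.10
Remaining 653 kWh × €0.317 = €207.00
Energy charge = €405.35; + service €14.24 = €419.59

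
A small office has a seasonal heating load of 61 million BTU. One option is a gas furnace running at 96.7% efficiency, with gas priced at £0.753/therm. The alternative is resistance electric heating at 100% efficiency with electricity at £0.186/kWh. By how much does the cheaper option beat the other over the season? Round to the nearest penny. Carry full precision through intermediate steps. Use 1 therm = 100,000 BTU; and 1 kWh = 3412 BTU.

Heat load = 61 × 10⁶ BTU = 61,000,000 BTU
Gas: input = 61,000,000 / 0.967 = 63,081,696 BTU = 630.8 therm → 630.8 × £0.753 = £475.01
Electric: 61,000,000 BTU / 3412 = 17,880 kWh → × £0.186 = £3,325.32
Difference = |£475.01 − £3,325.32| = £2,850.32

£2850.32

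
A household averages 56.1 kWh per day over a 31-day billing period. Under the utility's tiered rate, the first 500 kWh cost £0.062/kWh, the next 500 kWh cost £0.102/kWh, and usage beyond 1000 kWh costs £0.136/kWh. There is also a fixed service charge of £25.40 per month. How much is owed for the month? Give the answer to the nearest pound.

Usage = 56.1 kWh/day × 31 days = 1739.1 kWh
First 500 kWh × £0.062 = £31.00
Next 500 kWh × £0.102 = £51.00
Remaining 739.1 kWh × £0.136 = £100.52
Energy charge = £182.52; + service £25.40 = £207.92 ≈ £208

£208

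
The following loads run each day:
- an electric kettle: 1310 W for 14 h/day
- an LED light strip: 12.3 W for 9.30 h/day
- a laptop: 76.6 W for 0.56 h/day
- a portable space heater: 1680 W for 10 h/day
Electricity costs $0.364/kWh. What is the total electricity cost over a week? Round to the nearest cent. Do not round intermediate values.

$89.94

electric kettle: 1310 W × 14 h × 7 d = 128,380 Wh = 128.4 kWh
LED light strip: 12.3 W × 9.30 h × 7 d = 801 Wh = 0.8007 kWh
laptop: 76.6 W × 0.56 h × 7 d = 300 Wh = 0.3003 kWh
portable space heater: 1680 W × 10 h × 7 d = 117,600 Wh = 117.6 kWh
Total energy = 128.4 + 0.8007 + 0.3003 + 117.6 = 247.1 kWh
Cost = 247.1 kWh × $0.364 = $89.94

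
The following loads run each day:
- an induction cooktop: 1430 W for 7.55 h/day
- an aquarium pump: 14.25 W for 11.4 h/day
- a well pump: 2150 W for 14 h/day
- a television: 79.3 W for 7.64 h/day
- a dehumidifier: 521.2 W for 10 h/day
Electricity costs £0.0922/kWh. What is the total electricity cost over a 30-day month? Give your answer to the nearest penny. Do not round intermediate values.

induction cooktop: 1430 W × 7.55 h × 30 d = 323,895 Wh = 323.9 kWh
aquarium pump: 14.25 W × 11.4 h × 30 d = 4,874 Wh = 4.874 kWh
well pump: 2150 W × 14 h × 30 d = 903,000 Wh = 903 kWh
television: 79.3 W × 7.64 h × 30 d = 18,176 Wh = 18.18 kWh
dehumidifier: 521.2 W × 10 h × 30 d = 156,360 Wh = 156.4 kWh
Total energy = 323.9 + 4.874 + 903 + 18.18 + 156.4 = 1,406 kWh
Cost = 1,406 kWh × £0.0922 = £129.66

£129.66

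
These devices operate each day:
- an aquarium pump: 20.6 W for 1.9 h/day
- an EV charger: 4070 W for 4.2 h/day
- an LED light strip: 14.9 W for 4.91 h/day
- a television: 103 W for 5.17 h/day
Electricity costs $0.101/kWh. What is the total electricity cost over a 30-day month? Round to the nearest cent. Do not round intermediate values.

aquarium pump: 20.6 W × 1.9 h × 30 d = 1,174 Wh = 1.174 kWh
EV charger: 4070 W × 4.2 h × 30 d = 512,820 Wh = 512.8 kWh
LED light strip: 14.9 W × 4.91 h × 30 d = 2,195 Wh = 2.195 kWh
television: 103 W × 5.17 h × 30 d = 15,975 Wh = 15.98 kWh
Total energy = 1.174 + 512.8 + 2.195 + 15.98 = 532.2 kWh
Cost = 532.2 kWh × $0.101 = $53.75

$53.75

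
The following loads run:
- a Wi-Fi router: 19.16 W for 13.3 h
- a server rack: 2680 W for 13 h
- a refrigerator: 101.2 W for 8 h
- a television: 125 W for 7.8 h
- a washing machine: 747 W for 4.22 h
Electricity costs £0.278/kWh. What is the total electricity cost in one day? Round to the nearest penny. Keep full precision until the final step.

£11.13

Wi-Fi router: 19.16 W × 13.3 h = 255 Wh = 0.2548 kWh
server rack: 2680 W × 13 h = 34,840 Wh = 34.84 kWh
refrigerator: 101.2 W × 8 h = 810 Wh = 0.8096 kWh
television: 125 W × 7.8 h = 975 Wh = 0.975 kWh
washing machine: 747 W × 4.22 h = 3,152 Wh = 3.152 kWh
Total energy = 0.2548 + 34.84 + 0.8096 + 0.975 + 3.152 = 40.03 kWh
Cost = 40.03 kWh × £0.278 = £11.13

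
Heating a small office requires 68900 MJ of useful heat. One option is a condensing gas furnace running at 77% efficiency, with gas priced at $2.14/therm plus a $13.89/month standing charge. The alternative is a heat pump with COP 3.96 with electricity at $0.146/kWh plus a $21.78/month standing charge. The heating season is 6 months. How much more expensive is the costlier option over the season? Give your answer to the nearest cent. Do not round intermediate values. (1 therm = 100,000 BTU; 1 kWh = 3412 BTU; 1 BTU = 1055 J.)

Heat load = 68900 MJ = 68,900,000,000 J / 1055 = 65,308,057 BTU
Gas: input = 65,308,057 / 0.77 = 84,815,658 BTU = 848.2 therm → 848.2 × $2.14 = $1,815.06; + 6 × $13.89 standing = $1,898.40
Heat pump: 65,308,057 BTU / 3412 = 19,140 kWh heat; / 3.96 = 4,834 kWh in → × $0.146 = $705.69; + 6 × $21.78 standing = $836.37
Difference = |$1,898.40 − $836.37| = $1,062.02

$1062.02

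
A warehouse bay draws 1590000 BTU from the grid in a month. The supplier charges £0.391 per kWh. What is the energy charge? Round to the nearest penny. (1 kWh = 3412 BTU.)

£182.21

1590000 BTU × (0.00029308 kWh/BTU) = 466 kWh
Cost = 466 kWh × £0.391/kWh = £182.21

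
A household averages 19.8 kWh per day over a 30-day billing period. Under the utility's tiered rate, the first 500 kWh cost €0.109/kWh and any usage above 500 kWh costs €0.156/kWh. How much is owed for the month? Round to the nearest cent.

Usage = 19.8 kWh/day × 30 days = 594 kWh
First 500 kWh × €0.109 = €54.50
Remaining 94 kWh × €0.156 = €14.66
Total = €69.16

€69.16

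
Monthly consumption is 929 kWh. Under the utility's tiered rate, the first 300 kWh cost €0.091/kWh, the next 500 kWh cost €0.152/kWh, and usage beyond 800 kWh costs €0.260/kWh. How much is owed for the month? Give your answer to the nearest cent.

First 300 kWh × €0.091 = €27.30
Next 500 kWh × €0.152 = €76.00
Remaining 129 kWh × €0.260 = €33.54
Total = €136.84

€136.84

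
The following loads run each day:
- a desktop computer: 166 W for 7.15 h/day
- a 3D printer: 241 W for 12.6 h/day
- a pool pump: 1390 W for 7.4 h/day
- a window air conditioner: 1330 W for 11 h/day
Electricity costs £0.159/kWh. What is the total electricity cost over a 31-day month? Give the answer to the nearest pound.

£144

desktop computer: 166 W × 7.15 h × 31 d = 36,794 Wh = 36.79 kWh
3D printer: 241 W × 12.6 h × 31 d = 94,135 Wh = 94.13 kWh
pool pump: 1390 W × 7.4 h × 31 d = 318,866 Wh = 318.9 kWh
window air conditioner: 1330 W × 11 h × 31 d = 453,530 Wh = 453.5 kWh
Total energy = 36.79 + 94.13 + 318.9 + 453.5 = 903.3 kWh
Cost = 903.3 kWh × £0.159 = £143.63 ≈ £144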